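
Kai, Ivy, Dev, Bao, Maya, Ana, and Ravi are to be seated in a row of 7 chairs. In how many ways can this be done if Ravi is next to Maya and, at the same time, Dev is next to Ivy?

Treat {Ravi,Maya} as one block (2 orders) and {Dev,Ivy} as another (2 orders).
That leaves 5 units to arrange: 2 × 2 × 5! = 4 × 120 = 480.

480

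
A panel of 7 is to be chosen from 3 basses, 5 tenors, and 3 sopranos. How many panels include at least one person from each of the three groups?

314

Total 7-person selections from all 11: C(11,7) = 330.
Selections missing a whole group: no basses → C(8,7) = 8; no tenors → C(6,7) = 0; no sopranos → C(8,7) = 8.
Add back selections omitting two groups (i.e. drawn from a single group): C(3,7) + C(5,7) + C(3,7) = 0.
By inclusion–exclusion: 330 − 16 + 0 = 314.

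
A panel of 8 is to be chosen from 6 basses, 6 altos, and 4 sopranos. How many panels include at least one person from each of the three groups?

12285

Unrestricted: C(16,8) = 12870 ways to pick any 8 of the 16.
Selections missing a whole group: no basses → C(10,8) = 45; no altos → C(10,8) = 45; no sopranos → C(12,8) = 495.
Add back selections omitting two groups (i.e. drawn from a single group): C(6,8) + C(6,8) + C(4,8) = 0.
By inclusion–exclusion: 12870 − 585 + 0 = 12285.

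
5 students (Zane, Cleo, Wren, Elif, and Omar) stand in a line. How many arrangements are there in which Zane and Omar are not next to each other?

72

There are 5! = 120 arrangements in all. If Zane and Omar are adjacent, merging them into one block gives 2·(4)! = 48 arrangements.
So 120 − 48 = 72 arrangements keep them apart.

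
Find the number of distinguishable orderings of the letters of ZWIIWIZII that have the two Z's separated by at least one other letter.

588

Total arrangements of ZWIIWIZII: 9!/(5!·2!·2!) = 756.
Arrangements with the Z's together: treat ZZ as one letter, giving (8)!/(5!·2!) = 168.
Hence 756 − 168 = 588.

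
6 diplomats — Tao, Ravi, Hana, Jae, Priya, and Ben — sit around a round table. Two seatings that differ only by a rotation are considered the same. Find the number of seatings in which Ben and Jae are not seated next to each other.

All circular seatings of 6 people number (5)! = 120.
Seatings with Ben beside Jae: treat them as a block with 2 internal orders, giving 2 × (4)! = 48.
Subtracting, 120 − 48 = 72.

72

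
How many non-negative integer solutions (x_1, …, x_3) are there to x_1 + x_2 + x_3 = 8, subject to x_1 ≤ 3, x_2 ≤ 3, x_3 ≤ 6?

Without the upper bounds there are C(10,2) = 45 ways to split 8 among 3 variables.
Subtract solutions that violate a single cap (substitute x_i' = x_i − (cap_i+1)): x_1 ≥ 4 gives C(6,2) = 15; x_2 ≥ 4 gives C(6,2) = 15; x_3 ≥ 7 gives C(3,2) = 3. Together 33.
Add back pairs where two caps are both exceeded: 1 + 0 + 0 = 1.
By inclusion–exclusion the count is 45 − 33 + 1 = 13.

13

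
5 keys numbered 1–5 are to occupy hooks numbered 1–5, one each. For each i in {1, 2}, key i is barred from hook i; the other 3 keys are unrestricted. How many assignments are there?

78

Let Aᵢ (for i ∈ {1, 2}) be the placements that put key i in its forbidden hook. Any j of these fix j positions, leaving (5−j)! ways to fill the rest, and there are C(2,j) ways to pick which j.
By inclusion–exclusion, the number of valid placements is Σ_{j=0}^{2} (−1)^j C(2,j)·(5−j)!.
Computing: 120 − 48 + 6 = 78.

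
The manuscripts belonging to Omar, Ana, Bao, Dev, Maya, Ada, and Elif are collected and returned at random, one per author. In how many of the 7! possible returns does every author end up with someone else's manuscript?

Count assignments avoiding every fixed point. For any j of the 7 authors fixed to their own manuscript, the other 7−j can be arranged in (7−j)! ways.
By inclusion–exclusion this is Σ_{j=0}^{7} (−1)^j C(7,j)·(7−j)!.
Computing: 5040 − 5040 + 2520 − 840 + 210 − 42 + 7 − 1 = 1854.

1854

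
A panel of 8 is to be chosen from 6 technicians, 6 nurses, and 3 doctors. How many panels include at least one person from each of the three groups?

With no constraint there are C(15,8) = 6435 possible selections.
Selections missing a whole group: no technicians → C(9,8) = 9; no nurses → C(9,8) = 9; no doctors → C(12,8) = 495.
Add back selections omitting two groups (i.e. drawn from a single group): C(6,8) + C(6,8) + C(3,8) = 0.
By inclusion–exclusion: 6435 − 513 + 0 = 5922.

5922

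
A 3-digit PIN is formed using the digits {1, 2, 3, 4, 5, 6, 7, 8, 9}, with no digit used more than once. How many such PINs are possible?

504

This is a permutation of 3 out of 9: P(9,3) = 9!/6!.
9 × 8 × 7 = 504.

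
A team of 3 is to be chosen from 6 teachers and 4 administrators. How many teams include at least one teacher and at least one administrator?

Total 3-person selections from all 10: C(10,3) = 120.
Selections missing a whole group: no teachers → C(4,3) = 4; no administrators → C(6,3) = 20.
Both groups omitted at once is impossible, so 120 − 24 = 96.

96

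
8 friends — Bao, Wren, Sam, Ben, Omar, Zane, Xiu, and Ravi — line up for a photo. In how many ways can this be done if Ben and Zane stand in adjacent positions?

10080

Place the 6 others and the Ben-Zane pair as 7 objects in a line; the pair has 2 internal arrangements.
That gives 2 × 7! = 2 × 5040 = 10080.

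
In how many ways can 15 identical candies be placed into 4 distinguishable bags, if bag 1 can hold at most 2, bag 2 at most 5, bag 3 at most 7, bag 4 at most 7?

63

Without the upper bounds there are C(18,3) = 816 ways to split 15 among 4 bags.
Subtract solutions that violate a single cap (substitute x_i' = x_i − (cap_i+1)): x_1 ≥ 3 gives C(15,3) = 455; x_2 ≥ 6 gives C(12,3) = 220; x_3 ≥ 8 gives C(10,3) = 120; x_4 ≥ 8 gives C(10,3) = 120. Together 915.
Add back pairs where two caps are both exceeded: 84 + 35 + 35 + 4 + 4 + 0 = 162.
By inclusion–exclusion the count is 816 − 915 + 162 = 63.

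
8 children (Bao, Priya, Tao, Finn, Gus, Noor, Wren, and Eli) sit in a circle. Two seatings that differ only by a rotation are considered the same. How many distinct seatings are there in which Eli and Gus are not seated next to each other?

All circular seatings of 8 people number (7)! = 5040.
Those with Eli next to Gus: fuse the pair into one unit and seat 7 units around a circle — 2·(6)! = 1440.
Subtracting, 5040 − 1440 = 3600.

3600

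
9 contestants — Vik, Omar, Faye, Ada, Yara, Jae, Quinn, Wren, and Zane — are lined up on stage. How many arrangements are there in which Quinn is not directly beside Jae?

There are 9! = 362880 arrangements in all. If Quinn and Jae are adjacent, merging them into one block gives 2·(8)! = 80640 arrangements.
Complementary counting: 362880 − 80640 = 282240.

282240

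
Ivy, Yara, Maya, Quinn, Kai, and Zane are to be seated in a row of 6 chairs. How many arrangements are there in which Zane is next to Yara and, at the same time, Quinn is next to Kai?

Treat {Zane,Yara} as one block (2 orders) and {Quinn,Kai} as another (2 orders).
That leaves 4 units to arrange: 2 × 2 × 4! = 4 × 24 = 96.

96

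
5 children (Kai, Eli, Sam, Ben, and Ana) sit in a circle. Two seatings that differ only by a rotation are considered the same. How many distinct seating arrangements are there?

Fix one person's seat to break rotational symmetry; the remaining 4 people can be arranged in (4)! = 24 ways.

24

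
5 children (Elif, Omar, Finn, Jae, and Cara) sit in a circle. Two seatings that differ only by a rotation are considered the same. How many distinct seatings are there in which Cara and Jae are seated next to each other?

12

Treat {Cara, Jae} as one unit (2 internal orders) and seat the resulting 4 units around the table: (3)! circular arrangements.
So 2 × (3)! = 2 × 6 = 12.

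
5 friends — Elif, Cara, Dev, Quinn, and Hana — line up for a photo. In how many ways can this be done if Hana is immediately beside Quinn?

Place the 3 others and the Hana-Quinn pair as 4 objects in a line; the pair has 2 internal arrangements.
So the count is 2·(4)! = 48.

48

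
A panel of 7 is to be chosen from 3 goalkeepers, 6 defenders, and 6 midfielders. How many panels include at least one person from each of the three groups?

5571

Unrestricted: C(15,7) = 6435 ways to pick any 7 of the 15.
Selections missing a whole group: no goalkeepers → C(12,7) = 792; no defenders → C(9,7) = 36; no midfielders → C(9,7) = 36.
Add back selections omitting two groups (i.e. drawn from a single group): C(3,7) + C(6,7) + C(6,7) = 0.
By inclusion–exclusion: 6435 − 864 + 0 = 5571.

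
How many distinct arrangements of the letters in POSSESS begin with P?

30

With the first slot taken by P, it remains to arrange the other 6 letters (OSSESS).
Those 6 letters have S appearing 4 times, giving (6)!/(4!) = 30.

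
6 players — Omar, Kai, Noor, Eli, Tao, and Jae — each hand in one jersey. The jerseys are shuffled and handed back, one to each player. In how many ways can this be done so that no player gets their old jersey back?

Let Aᵢ be the assignments in which player i gets their old jersey. We want the size of the complement of A₁∪…∪A_6.
By inclusion–exclusion this is Σ_{j=0}^{6} (−1)^j C(6,j)·(6−j)!.
Computing: 720 − 720 + 360 − 120 + 30 − 6 + 1 = 265.

265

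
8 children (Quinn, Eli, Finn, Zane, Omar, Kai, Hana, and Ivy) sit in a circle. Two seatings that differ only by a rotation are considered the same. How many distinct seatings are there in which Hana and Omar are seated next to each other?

1440

Glue Hana and Omar into a block (2 internal orders). Seating 7 units around a circle gives (6)! arrangements.
So 2 × (6)! = 2 × 720 = 1440.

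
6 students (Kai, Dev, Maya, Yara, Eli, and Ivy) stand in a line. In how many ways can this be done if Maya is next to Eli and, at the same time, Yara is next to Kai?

96

Treat {Maya,Eli} as one block (2 orders) and {Yara,Kai} as another (2 orders).
That leaves 4 units to arrange: 2 × 2 × 4! = 4 × 24 = 96.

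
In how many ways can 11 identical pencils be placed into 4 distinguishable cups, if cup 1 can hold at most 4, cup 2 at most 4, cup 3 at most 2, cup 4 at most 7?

56

Without the upper bounds there are C(14,3) = 364 ways to split 11 among 4 cups.
Subtract solutions that violate a single cap (substitute x_i' = x_i − (cap_i+1)): x_1 ≥ 5 gives C(9,3) = 84; x_2 ≥ 5 gives C(9,3) = 84; x_3 ≥ 3 gives C(11,3) = 165; x_4 ≥ 8 gives C(6,3) = 20. Together 353.
Add back pairs where two caps are both exceeded: 4 + 20 + 0 + 20 + 0 + 1 = 45.
By inclusion–exclusion the count is 364 − 353 + 45 = 56.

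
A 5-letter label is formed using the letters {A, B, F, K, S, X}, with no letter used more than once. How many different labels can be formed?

With no repetition, fill the 5 letters in order: 6 choices, then 5, down to 2.
6 × 5 × 4 × 3 × 2 = 720.

720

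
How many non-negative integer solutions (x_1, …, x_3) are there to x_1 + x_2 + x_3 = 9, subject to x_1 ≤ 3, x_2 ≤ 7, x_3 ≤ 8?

Without the upper bounds there are C(11,2) = 55 ways to split 9 among 3 variables.
Subtract solutions that violate a single cap (substitute x_i' = x_i − (cap_i+1)): x_1 ≥ 4 gives C(7,2) = 21; x_2 ≥ 8 gives C(3,2) = 3; x_3 ≥ 9 gives C(2,2) = 1. Together 25.
No two caps can be exceeded simultaneously, so the pair terms are all 0.
By inclusion–exclusion the count is 55 − 25 + 0 = 30.

30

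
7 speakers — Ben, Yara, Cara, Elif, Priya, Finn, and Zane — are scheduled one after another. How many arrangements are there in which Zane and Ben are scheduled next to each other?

1440

Glue Zane and Ben into one block (2 internal orders), leaving 6 units to arrange in a row.
That gives 2 × 6! = 2 × 720 = 1440.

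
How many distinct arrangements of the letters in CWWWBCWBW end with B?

168

With the last slot taken by B, it remains to arrange the other 8 letters (CWWWCWBW).
Those 8 letters have C appearing twice and W appearing 5 times, giving (8)!/(5!·2!) = 168.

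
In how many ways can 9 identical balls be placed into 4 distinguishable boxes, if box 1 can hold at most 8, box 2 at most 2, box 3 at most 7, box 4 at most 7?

127

By stars and bars, unrestricted non-negative solutions to x_1+…+x_4 = 9 number C(9+3,3) = 220.
Subtract solutions that violate a single cap (substitute x_i' = x_i − (cap_i+1)): x_1 ≥ 9 gives C(3,3) = 1; x_2 ≥ 3 gives C(9,3) = 84; x_3 ≥ 8 gives C(4,3) = 4; x_4 ≥ 8 gives C(4,3) = 4. Together 93.
No two caps can be exceeded simultaneously, so the pair terms are all 0.
By inclusion–exclusion the count is 220 − 93 + 0 = 127.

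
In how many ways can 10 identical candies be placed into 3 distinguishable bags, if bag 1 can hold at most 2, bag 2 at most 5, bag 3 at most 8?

Ignoring the caps, the number of non-negative solutions to x_1+…+x_3 = 10 is C(12,2) = 66.
Subtract solutions that violate a single cap (substitute x_i' = x_i − (cap_i+1)): x_1 ≥ 3 gives C(9,2) = 36; x_2 ≥ 6 gives C(6,2) = 15; x_3 ≥ 9 gives C(3,2) = 3. Together 54.
Add back pairs where two caps are both exceeded: 3 + 0 + 0 = 3.
By inclusion–exclusion the count is 66 − 54 + 3 = 15.

15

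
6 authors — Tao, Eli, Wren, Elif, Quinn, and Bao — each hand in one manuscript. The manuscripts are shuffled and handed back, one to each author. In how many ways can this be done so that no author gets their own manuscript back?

This is the derangement count D_6: permutations of 6 items with no fixed point.
By inclusion–exclusion this is Σ_{j=0}^{6} (−1)^j C(6,j)·(6−j)!.
Computing: 720 − 720 + 360 − 120 + 30 − 6 + 1 = 265.

265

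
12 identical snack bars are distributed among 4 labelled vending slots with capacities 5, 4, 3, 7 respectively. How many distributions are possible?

86

Ignoring the caps, the number of non-negative solutions to x_1+…+x_4 = 12 is C(15,3) = 455.
Subtract solutions that violate a single cap (substitute x_i' = x_i − (cap_i+1)): x_1 ≥ 6 gives C(9,3) = 84; x_2 ≥ 5 gives C(10,3) = 120; x_3 ≥ 4 gives C(11,3) = 165; x_4 ≥ 8 gives C(7,3) = 35. Together 404.
Add back pairs where two caps are both exceeded: 4 + 10 + 0 + 20 + 0 + 1 = 35.
By inclusion–exclusion the count is 455 − 404 + 35 = 86.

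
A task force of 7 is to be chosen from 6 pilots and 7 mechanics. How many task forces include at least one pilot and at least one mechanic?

Unrestricted: C(13,7) = 1716 ways to pick any 7 of the 13.
Subtract selections that omit an entire group: no pilots → C(7,7) = 1; no mechanics → C(6,7) = 0.
Both groups omitted at once is impossible, so 1716 − 1 = 1715.

1715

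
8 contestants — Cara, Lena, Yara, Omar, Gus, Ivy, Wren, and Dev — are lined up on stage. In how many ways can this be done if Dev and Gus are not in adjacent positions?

There are 8! = 40320 arrangements in all. If Dev and Gus are adjacent, merging them into one block gives 2·(7)! = 10080 arrangements.
So 40320 − 10080 = 30240 arrangements keep them apart.

30240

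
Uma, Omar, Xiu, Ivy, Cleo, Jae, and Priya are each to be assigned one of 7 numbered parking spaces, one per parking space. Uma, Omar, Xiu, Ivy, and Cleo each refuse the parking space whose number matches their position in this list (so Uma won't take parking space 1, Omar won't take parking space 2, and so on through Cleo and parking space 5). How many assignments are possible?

2428

Let Aᵢ (for 1 ≤ i ≤ 5) be the placements that put person i in their forbidden parking space. Any j of these fix j positions, leaving (7−j)! ways to fill the rest, and there are C(5,j) ways to pick which j.
By inclusion–exclusion, the number of valid placements is Σ_{j=0}^{5} (−1)^j C(5,j)·(7−j)!.
Computing: 5040 − 3600 + 1200 − 240 + 30 − 2 = 2428.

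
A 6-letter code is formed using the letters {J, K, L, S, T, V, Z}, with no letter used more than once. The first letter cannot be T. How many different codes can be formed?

The first letter has 7−1 = 6 choices (anything except T).
The remaining 5 letters are filled from the other 6 symbols without repetition: 6 × 5 × 4 × 3 × 2 = 720.
Total: 6 × 720 = 4320.

4320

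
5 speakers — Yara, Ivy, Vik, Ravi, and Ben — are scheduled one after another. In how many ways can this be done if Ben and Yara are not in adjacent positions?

Of the 5! = 120 arrangements, those with Ben and Yara adjacent number 2 × 4! = 48 (treat the pair as a block with 2 internal orders).
Complementary counting: 120 − 48 = 72.

72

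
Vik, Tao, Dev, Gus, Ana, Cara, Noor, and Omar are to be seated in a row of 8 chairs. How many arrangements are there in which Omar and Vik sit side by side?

Place the 6 others and the Omar-Vik pair as 7 objects in a line; the pair has 2 internal arrangements.
So the count is 2·(7)! = 10080.

10080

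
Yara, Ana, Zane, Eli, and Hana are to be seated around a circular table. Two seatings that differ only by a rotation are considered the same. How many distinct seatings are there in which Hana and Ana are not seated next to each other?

Without the restriction there are (4)! = 24 seatings.
Seatings with Hana beside Ana: treat them as a block with 2 internal orders, giving 2 × (3)! = 12.
Subtracting, 24 − 12 = 12.

12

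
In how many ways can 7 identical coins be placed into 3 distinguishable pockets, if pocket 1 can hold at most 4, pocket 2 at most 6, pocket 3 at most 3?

19

By stars and bars, unrestricted non-negative solutions to x_1+…+x_3 = 7 number C(7+2,2) = 36.
Subtract solutions that violate a single cap (substitute x_i' = x_i − (cap_i+1)): x_1 ≥ 5 gives C(4,2) = 6; x_2 ≥ 7 gives C(2,2) = 1; x_3 ≥ 4 gives C(5,2) = 10. Together 17.
No two caps can be exceeded simultaneously, so the pair terms are all 0.
By inclusion–exclusion the count is 36 − 17 + 0 = 19.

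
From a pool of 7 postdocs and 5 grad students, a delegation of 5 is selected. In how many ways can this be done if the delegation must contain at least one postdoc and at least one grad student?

770

With no constraint there are C(12,5) = 792 possible selections.
Subtract selections that omit an entire group: no postdocs → C(5,5) = 1; no grad students → C(7,5) = 21.
Both groups omitted at once is impossible, so 792 − 22 = 770.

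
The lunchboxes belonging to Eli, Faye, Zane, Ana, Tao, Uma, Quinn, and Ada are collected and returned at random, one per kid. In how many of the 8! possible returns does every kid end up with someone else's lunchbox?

This is the derangement count D_8: permutations of 8 items with no fixed point.
By inclusion–exclusion this is Σ_{j=0}^{8} (−1)^j C(8,j)·(8−j)!.
Computing: 40320 − 40320 + 20160 − 6720 + 1680 − 336 + 56 − 8 + 1 = 14833.

14833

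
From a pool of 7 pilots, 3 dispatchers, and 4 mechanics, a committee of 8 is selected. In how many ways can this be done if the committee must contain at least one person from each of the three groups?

2793

Unrestricted: C(14,8) = 3003 ways to pick any 8 of the 14.
Selections missing a whole group: no pilots → C(7,8) = 0; no dispatchers → C(11,8) = 165; no mechanics → C(10,8) = 45.
Add back selections omitting two groups (i.e. drawn from a single group): C(7,8) + C(3,8) + C(4,8) = 0.
By inclusion–exclusion: 3003 − 210 + 0 = 2793.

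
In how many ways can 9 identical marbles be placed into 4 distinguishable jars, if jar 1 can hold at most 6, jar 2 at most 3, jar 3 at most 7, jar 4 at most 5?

130

Without the upper bounds there are C(12,3) = 220 ways to split 9 among 4 jars.
Subtract solutions that violate a single cap (substitute x_i' = x_i − (cap_i+1)): x_1 ≥ 7 gives C(5,3) = 10; x_2 ≥ 4 gives C(8,3) = 56; x_3 ≥ 8 gives C(4,3) = 4; x_4 ≥ 6 gives C(6,3) = 20. Together 90.
No two caps can be exceeded simultaneously, so the pair terms are all 0.
By inclusion–exclusion the count is 220 − 90 + 0 = 130.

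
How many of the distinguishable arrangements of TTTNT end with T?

With the last slot taken by T, it remains to arrange the other 4 letters (TTNT).
Those 4 letters have T appearing 3 times, giving (4)!/(3!) = 4.

4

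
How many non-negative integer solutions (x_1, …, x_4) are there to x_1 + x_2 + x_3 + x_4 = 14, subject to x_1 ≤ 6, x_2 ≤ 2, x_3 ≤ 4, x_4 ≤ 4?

10

Ignoring the caps, the number of non-negative solutions to x_1+…+x_4 = 14 is C(17,3) = 680.
Subtract solutions that violate a single cap (substitute x_i' = x_i − (cap_i+1)): x_1 ≥ 7 gives C(10,3) = 120; x_2 ≥ 3 gives C(14,3) = 364; x_3 ≥ 5 gives C(12,3) = 220; x_4 ≥ 5 gives C(12,3) = 220. Together 924.
Add back pairs where two caps are both exceeded: 35 + 10 + 10 + 84 + 84 + 35 = 258.
Subtract triples: 0 + 0 + 0 + 4 = 4.
By inclusion–exclusion the count is 680 − 924 + 258 − 4 = 10.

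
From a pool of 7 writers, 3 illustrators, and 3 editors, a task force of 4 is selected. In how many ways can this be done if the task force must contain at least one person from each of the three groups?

With no constraint there are C(13,4) = 715 possible selections.
Subtract selections that omit an entire group: no writers → C(6,4) = 15; no illustrators → C(10,4) = 210; no editors → C(10,4) = 210.
Add back selections omitting two groups (i.e. drawn from a single group): C(7,4) + C(3,4) + C(3,4) = 35.
By inclusion–exclusion: 715 − 435 + 35 = 315.

315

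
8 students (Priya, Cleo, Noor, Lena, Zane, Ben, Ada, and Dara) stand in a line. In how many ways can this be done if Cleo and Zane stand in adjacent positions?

10080

Place the 6 others and the Cleo-Zane pair as 7 objects in a line; the pair has 2 internal arrangements.
So the count is 2·(7)! = 10080.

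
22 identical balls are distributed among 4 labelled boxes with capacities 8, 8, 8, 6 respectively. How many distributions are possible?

By stars and bars, unrestricted non-negative solutions to x_1+…+x_4 = 22 number C(22+3,3) = 2300.
Subtract solutions that violate a single cap (substitute x_i' = x_i − (cap_i+1)): x_1 ≥ 9 gives C(16,3) = 560; x_2 ≥ 9 gives C(16,3) = 560; x_3 ≥ 9 gives C(16,3) = 560; x_4 ≥ 7 gives C(18,3) = 816. Together 2496.
Add back pairs where two caps are both exceeded: 35 + 35 + 84 + 35 + 84 + 84 = 357.
By inclusion–exclusion the count is 2300 − 2496 + 357 = 161.

161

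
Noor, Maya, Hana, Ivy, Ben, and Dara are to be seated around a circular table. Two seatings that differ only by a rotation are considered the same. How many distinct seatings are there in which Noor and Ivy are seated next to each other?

48

Treat {Noor, Ivy} as one unit (2 internal orders) and seat the resulting 5 units around the table: (4)! circular arrangements.
So 2 × (4)! = 2 × 24 = 48.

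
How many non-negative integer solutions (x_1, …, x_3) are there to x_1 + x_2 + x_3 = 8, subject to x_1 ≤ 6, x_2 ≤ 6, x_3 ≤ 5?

By stars and bars, unrestricted non-negative solutions to x_1+…+x_3 = 8 number C(8+2,2) = 45.
Subtract solutions that violate a single cap (substitute x_i' = x_i − (cap_i+1)): x_1 ≥ 7 gives C(3,2) = 3; x_2 ≥ 7 gives C(3,2) = 3; x_3 ≥ 6 gives C(4,2) = 6. Together 12.
No two caps can be exceeded simultaneously, so the pair terms are all 0.
By inclusion–exclusion the count is 45 − 12 + 0 = 33.

33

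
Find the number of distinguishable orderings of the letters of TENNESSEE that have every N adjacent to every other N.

Treat the 2 copies of N as a single block. The multiset to arrange is then {NN, E, E, E, E, S, S, T}, 8 items in all.
That gives (8)!/(4!·2!) = 840 arrangements.

840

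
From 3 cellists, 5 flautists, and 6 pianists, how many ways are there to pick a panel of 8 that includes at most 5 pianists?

Split by how many pianists are chosen (0 through 5).
Sum: C(6,0)·C(8,8) + C(6,1)·C(8,7) + C(6,2)·C(8,6) + C(6,3)·C(8,5) + C(6,4)·C(8,4) + C(6,5)·C(8,3) = 1 + 48 + 420 + 1120 + 1050 + 336 = 2975.

2975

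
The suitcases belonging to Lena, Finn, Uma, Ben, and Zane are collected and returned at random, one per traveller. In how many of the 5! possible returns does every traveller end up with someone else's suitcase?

This is the derangement count D_5: permutations of 5 items with no fixed point.
By inclusion–exclusion this is Σ_{j=0}^{5} (−1)^j C(5,j)·(5−j)!.
Computing: 120 − 120 + 60 − 20 + 5 − 1 = 44.

44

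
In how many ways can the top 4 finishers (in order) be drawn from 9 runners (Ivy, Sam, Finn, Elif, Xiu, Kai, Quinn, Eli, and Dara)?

3024

This is an ordered selection of 4 from 9: P(9,4).
That gives 9 × 8 × 7 × 6 = 3024.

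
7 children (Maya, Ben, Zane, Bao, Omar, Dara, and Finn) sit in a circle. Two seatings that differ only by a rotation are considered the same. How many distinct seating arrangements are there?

720

Around a circle, 7 distinct people have 7!/7 = (6)! = 720 rotationally distinct seatings.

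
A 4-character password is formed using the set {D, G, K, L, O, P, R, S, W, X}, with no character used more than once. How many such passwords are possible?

5040

Choose and order 4 of the 10 symbols: the first character has 10 options, the next 9, then 8, 7.
That product is 10 × 9 × 8 × 7 = 5040.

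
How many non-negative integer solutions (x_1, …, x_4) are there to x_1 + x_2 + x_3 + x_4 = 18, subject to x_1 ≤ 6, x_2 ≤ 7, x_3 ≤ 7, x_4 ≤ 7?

198

Ignoring the caps, the number of non-negative solutions to x_1+…+x_4 = 18 is C(21,3) = 1330.
Subtract solutions that violate a single cap (substitute x_i' = x_i − (cap_i+1)): x_1 ≥ 7 gives C(14,3) = 364; x_2 ≥ 8 gives C(13,3) = 286; x_3 ≥ 8 gives C(13,3) = 286; x_4 ≥ 8 gives C(13,3) = 286. Together 1222.
Add back pairs where two caps are both exceeded: 20 + 20 + 20 + 10 + 10 + 10 = 90.
By inclusion–exclusion the count is 1330 − 1222 + 90 = 198.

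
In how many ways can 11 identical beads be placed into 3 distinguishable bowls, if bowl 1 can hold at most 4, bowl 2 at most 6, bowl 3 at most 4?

Without the upper bounds there are C(13,2) = 78 ways to split 11 among 3 bowls.
Subtract solutions that violate a single cap (substitute x_i' = x_i − (cap_i+1)): x_1 ≥ 5 gives C(8,2) = 28; x_2 ≥ 7 gives C(6,2) = 15; x_3 ≥ 5 gives C(8,2) = 28. Together 71.
Add back pairs where two caps are both exceeded: 0 + 3 + 0 = 3.
By inclusion–exclusion the count is 78 − 71 + 3 = 10.

10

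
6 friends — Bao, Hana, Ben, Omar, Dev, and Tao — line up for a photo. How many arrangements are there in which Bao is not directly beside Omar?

There are 6! = 720 arrangements in all. If Bao and Omar are adjacent, merging them into one block gives 2·(5)! = 240 arrangements.
So 720 − 240 = 480 arrangements keep them apart.

480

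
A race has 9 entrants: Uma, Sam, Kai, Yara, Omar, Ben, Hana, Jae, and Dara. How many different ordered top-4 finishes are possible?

3024

This is an ordered selection of 4 from 9: P(9,4).
That gives 9 × 8 × 7 × 6 = 3024.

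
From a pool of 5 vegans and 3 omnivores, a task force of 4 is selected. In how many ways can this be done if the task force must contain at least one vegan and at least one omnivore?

With no constraint there are C(8,4) = 70 possible selections.
Selections missing a whole group: no vegans → C(3,4) = 0; no omnivores → C(5,4) = 5.
Both groups omitted at once is impossible, so 70 − 5 = 65.

65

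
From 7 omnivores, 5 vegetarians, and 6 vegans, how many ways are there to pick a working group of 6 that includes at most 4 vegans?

Split by how many vegans are chosen (0 through 4).
Sum: C(6,0)·C(12,6) + C(6,1)·C(12,5) + C(6,2)·C(12,4) + C(6,3)·C(12,3) + C(6,4)·C(12,2) = 924 + 4752 + 7425 + 4400 + 990 = 18491.

18491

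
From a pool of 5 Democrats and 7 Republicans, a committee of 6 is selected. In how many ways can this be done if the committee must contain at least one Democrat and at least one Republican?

Unrestricted: C(12,6) = 924 ways to pick any 6 of the 12.
Subtract selections that omit an entire group: no Democrats → C(7,6) = 7; no Republicans → C(5,6) = 0.
Both groups omitted at once is impossible, so 924 − 7 = 917.

917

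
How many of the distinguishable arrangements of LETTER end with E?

With the last slot taken by E, it remains to arrange the other 5 letters (LTTER).
Those 5 letters have T appearing twice, giving (5)!/(2!) = 60.

60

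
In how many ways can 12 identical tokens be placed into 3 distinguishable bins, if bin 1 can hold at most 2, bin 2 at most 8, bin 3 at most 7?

15

Ignoring the caps, the number of non-negative solutions to x_1+…+x_3 = 12 is C(14,2) = 91.
Subtract solutions that violate a single cap (substitute x_i' = x_i − (cap_i+1)): x_1 ≥ 3 gives C(11,2) = 55; x_2 ≥ 9 gives C(5,2) = 10; x_3 ≥ 8 gives C(6,2) = 15. Together 80.
Add back pairs where two caps are both exceeded: 1 + 3 + 0 = 4.
By inclusion–exclusion the count is 91 − 80 + 4 = 15.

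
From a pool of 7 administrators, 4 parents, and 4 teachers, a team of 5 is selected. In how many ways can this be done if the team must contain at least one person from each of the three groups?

2044

Unrestricted: C(15,5) = 3003 ways to pick any 5 of the 15.
Subtract selections that omit an entire group: no administrators → C(8,5) = 56; no parents → C(11,5) = 462; no teachers → C(11,5) = 462.
Add back selections omitting two groups (i.e. drawn from a single group): C(7,5) + C(4,5) + C(4,5) = 21.
By inclusion–exclusion: 3003 − 980 + 21 = 2044.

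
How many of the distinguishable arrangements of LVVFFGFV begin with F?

420

With the first slot taken by F, it remains to arrange the other 7 letters (LVVFGFV).
Those 7 letters have F appearing twice and V appearing 3 times, giving (7)!/(3!·2!) = 420.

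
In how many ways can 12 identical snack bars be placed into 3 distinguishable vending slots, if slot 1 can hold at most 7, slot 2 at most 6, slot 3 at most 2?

9

Ignoring the caps, the number of non-negative solutions to x_1+…+x_3 = 12 is C(14,2) = 91.
Subtract solutions that violate a single cap (substitute x_i' = x_i − (cap_i+1)): x_1 ≥ 8 gives C(6,2) = 15; x_2 ≥ 7 gives C(7,2) = 21; x_3 ≥ 3 gives C(11,2) = 55. Together 91.
Add back pairs where two caps are both exceeded: 0 + 3 + 6 = 9.
By inclusion–exclusion the count is 91 − 91 + 9 = 9.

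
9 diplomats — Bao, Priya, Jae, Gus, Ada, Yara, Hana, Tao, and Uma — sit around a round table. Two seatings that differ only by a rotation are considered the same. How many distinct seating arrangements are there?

Fix one person's seat to break rotational symmetry; the remaining 8 people can be arranged in (8)! = 40320 ways.

40320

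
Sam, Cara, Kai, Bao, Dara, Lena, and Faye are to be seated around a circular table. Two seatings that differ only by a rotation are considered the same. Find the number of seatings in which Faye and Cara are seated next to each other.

Treat {Faye, Cara} as one unit (2 internal orders) and seat the resulting 6 units around the table: (5)! circular arrangements.
So 2 × (5)! = 2 × 120 = 240.

240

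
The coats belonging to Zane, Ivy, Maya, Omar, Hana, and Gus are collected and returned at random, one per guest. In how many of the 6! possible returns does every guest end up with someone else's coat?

265

This is the derangement count D_6: permutations of 6 items with no fixed point.
By inclusion–exclusion this is Σ_{j=0}^{6} (−1)^j C(6,j)·(6−j)!.
Computing: 720 − 720 + 360 − 120 + 30 − 6 + 1 = 265.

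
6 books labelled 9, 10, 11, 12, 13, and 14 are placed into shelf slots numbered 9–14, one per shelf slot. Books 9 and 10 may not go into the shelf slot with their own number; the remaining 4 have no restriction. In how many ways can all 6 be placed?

Let Aᵢ (for i ∈ {9, 10}) be the placements that put book i in its forbidden shelf slot. Any j of these fix j positions, leaving (6−j)! ways to fill the rest, and there are C(2,j) ways to pick which j.
By inclusion–exclusion, the number of valid placements is Σ_{j=0}^{2} (−1)^j C(2,j)·(6−j)!.
Computing: 720 − 240 + 24 = 504.

504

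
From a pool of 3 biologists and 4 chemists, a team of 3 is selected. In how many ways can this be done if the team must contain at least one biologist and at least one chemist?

30

With no constraint there are C(7,3) = 35 possible selections.
Selections missing a whole group: no biologists → C(4,3) = 4; no chemists → C(3,3) = 1.
Both groups omitted at once is impossible, so 35 − 5 = 30.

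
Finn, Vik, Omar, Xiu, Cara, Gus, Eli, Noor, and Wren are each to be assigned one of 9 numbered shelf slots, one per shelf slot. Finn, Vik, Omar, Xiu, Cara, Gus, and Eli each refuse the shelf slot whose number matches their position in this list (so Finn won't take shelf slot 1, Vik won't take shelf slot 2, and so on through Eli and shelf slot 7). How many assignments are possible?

165016

Let Aᵢ (for 1 ≤ i ≤ 7) be the placements that put person i in their forbidden shelf slot. Any j of these fix j positions, leaving (9−j)! ways to fill the rest, and there are C(7,j) ways to pick which j.
By inclusion–exclusion, the number of valid placements is Σ_{j=0}^{7} (−1)^j C(7,j)·(9−j)!.
Computing: 362880 − 282240 + 105840 − 25200 + 4200 − 504 + 42 − 2 = 165016.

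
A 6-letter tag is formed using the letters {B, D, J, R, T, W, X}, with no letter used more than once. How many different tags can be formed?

Choose and order 6 of the 7 symbols: the first letter has 7 options, the next 6, and so on down to 2.
That product is 7 × 6 × 5 × 4 × 3 × 2 = 5040.

5040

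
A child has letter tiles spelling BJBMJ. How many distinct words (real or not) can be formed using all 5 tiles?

30

Letter multiplicities in BJBMJ: B×2, J×2, M×1.
The number of distinct arrangements is 5!/(2!·2!) = 120/4 = 30.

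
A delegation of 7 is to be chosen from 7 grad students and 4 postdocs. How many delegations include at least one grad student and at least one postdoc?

Unrestricted: C(11,7) = 330 ways to pick any 7 of the 11.
Selections missing a whole group: no grad students → C(4,7) = 0; no postdocs → C(7,7) = 1.
Both groups omitted at once is impossible, so 330 − 1 = 329.

329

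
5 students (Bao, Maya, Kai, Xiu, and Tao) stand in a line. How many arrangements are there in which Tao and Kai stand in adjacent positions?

48

Place the 3 others and the Tao-Kai pair as 4 objects in a line; the pair has 2 internal arrangements.
That gives 2 × 4! = 2 × 24 = 48.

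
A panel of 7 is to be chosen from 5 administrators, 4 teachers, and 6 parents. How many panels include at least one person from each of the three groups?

5949

Unrestricted: C(15,7) = 6435 ways to pick any 7 of the 15.
Selections missing a whole group: no administrators → C(10,7) = 120; no teachers → C(11,7) = 330; no parents → C(9,7) = 36.
Add back selections omitting two groups (i.e. drawn from a single group): C(5,7) + C(4,7) + C(6,7) = 0.
By inclusion–exclusion: 6435 − 486 + 0 = 5949.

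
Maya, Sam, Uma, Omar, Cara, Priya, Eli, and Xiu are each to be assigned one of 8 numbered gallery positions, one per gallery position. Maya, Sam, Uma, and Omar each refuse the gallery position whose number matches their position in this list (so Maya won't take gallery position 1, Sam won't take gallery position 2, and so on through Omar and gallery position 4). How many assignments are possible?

Let Aᵢ (for 1 ≤ i ≤ 4) be the placements that put person i in their forbidden gallery position. Any j of these fix j positions, leaving (8−j)! ways to fill the rest, and there are C(4,j) ways to pick which j.
By inclusion–exclusion, the number of valid placements is Σ_{j=0}^{4} (−1)^j C(4,j)·(8−j)!.
Computing: 40320 − 20160 + 4320 − 480 + 24 = 24024.

24024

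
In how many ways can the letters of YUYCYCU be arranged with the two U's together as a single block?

Treat the 2 copies of U as a single block. The multiset to arrange is then {UU, C, C, Y, Y, Y}, 6 items in all.
That gives (6)!/(3!·2!) = 60 arrangements.

60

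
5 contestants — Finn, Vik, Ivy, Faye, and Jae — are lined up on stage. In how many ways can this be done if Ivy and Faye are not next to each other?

There are 5! = 120 arrangements in all. If Ivy and Faye are adjacent, merging them into one block gives 2·(4)! = 48 arrangements.
Complementary counting: 120 − 48 = 72.

72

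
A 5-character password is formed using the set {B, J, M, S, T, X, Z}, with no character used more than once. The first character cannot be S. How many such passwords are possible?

The first character has 7−1 = 6 choices (anything except S).
The remaining 4 characters are filled from the other 6 symbols without repetition: 6 × 5 × 4 × 3 = 360.
Total: 6 × 360 = 2160.

2160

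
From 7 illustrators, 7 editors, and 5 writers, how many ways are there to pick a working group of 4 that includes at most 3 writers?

3871

Split by how many writers are chosen (0 through 3).
Sum: C(5,0)·C(14,4) + C(5,1)·C(14,3) + C(5,2)·C(14,2) + C(5,3)·C(14,1) = 1001 + 1820 + 910 + 140 = 3871.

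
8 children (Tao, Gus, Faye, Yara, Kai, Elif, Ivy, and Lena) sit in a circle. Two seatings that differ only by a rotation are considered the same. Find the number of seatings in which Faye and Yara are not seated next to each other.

All circular seatings of 8 people number (7)! = 5040.
Those with Faye next to Yara: fuse the pair into one unit and seat 7 units around a circle — 2·(6)! = 1440.
Subtracting, 5040 − 1440 = 3600.

3600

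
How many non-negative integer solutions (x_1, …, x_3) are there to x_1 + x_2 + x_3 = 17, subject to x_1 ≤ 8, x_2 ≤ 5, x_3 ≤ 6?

6

Ignoring the caps, the number of non-negative solutions to x_1+…+x_3 = 17 is C(19,2) = 171.
Subtract solutions that violate a single cap (substitute x_i' = x_i − (cap_i+1)): x_1 ≥ 9 gives C(10,2) = 45; x_2 ≥ 6 gives C(13,2) = 78; x_3 ≥ 7 gives C(12,2) = 66. Together 189.
Add back pairs where two caps are both exceeded: 6 + 3 + 15 = 24.
By inclusion–exclusion the count is 171 − 189 + 24 = 6.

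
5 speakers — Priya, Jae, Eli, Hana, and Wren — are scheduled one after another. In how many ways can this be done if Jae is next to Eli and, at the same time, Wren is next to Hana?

Treat {Jae,Eli} as one block (2 orders) and {Wren,Hana} as another (2 orders).
That leaves 3 units to arrange: 2 × 2 × 3! = 4 × 6 = 24.

24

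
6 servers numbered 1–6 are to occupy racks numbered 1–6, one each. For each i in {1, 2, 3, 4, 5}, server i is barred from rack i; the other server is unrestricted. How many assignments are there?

309

Let Aᵢ (for 1 ≤ i ≤ 5) be the placements that put server i in its forbidden rack. Any j of these fix j positions, leaving (6−j)! ways to fill the rest, and there are C(5,j) ways to pick which j.
By inclusion–exclusion, the number of valid placements is Σ_{j=0}^{5} (−1)^j C(5,j)·(6−j)!.
Computing: 720 − 600 + 240 − 60 + 10 − 1 = 309.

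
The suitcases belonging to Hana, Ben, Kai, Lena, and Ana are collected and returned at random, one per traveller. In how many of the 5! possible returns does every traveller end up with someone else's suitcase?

44

Count assignments avoiding every fixed point. For any j of the 5 travellers fixed to their own suitcase, the other 5−j can be arranged in (5−j)! ways.
By inclusion–exclusion this is Σ_{j=0}^{5} (−1)^j C(5,j)·(5−j)!.
Computing: 120 − 120 + 60 − 20 + 5 − 1 = 44.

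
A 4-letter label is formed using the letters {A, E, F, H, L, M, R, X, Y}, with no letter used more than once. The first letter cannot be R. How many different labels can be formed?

2688

The first letter has 9−1 = 8 choices (anything except R).
The remaining 3 letters are filled from the other 8 symbols without repetition: 8 × 7 × 6 = 336.
Total: 8 × 336 = 2688.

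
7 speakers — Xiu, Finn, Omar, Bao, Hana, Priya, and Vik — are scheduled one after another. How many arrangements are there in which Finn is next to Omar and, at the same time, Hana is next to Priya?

Treat {Finn,Omar} as one block (2 orders) and {Hana,Priya} as another (2 orders).
That leaves 5 units to arrange: 2 × 2 × 5! = 4 × 120 = 480.

480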